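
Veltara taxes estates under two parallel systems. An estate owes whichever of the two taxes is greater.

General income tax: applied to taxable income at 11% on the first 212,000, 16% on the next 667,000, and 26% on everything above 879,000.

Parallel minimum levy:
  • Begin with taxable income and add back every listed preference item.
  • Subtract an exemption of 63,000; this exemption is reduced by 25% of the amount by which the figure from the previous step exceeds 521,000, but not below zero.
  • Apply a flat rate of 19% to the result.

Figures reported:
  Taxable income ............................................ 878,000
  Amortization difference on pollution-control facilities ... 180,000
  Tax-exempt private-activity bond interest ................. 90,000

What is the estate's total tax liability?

General income tax:
  212,000 × 11% = 23,320
  666,000 × 16% = 106,560
  → 129,880

Parallel minimum levy:
  Adjusted income: 878,000 + 180,000 + 90,000 = 1,148,000
  Exemption: 25% × (1,148,000 − 521,000) = 156,750 ≥ 63,000, so the exemption is fully phased out
  Base: 1,148,000 − 0 = 1,148,000
  1,148,000 × 19% = 218,120

218,120 > 129,880, so the parallel minimum levy is the binding amount.

218,120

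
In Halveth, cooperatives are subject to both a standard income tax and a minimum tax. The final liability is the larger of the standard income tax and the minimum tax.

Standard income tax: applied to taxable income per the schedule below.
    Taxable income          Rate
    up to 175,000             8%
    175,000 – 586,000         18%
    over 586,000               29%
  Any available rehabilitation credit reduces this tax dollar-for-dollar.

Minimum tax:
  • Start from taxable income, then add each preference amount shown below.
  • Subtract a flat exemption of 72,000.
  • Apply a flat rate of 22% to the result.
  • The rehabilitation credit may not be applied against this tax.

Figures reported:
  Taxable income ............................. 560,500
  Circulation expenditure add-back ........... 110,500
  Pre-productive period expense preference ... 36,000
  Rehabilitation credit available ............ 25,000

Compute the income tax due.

139,700

Minimum tax:
  Adjusted income: 560,500 + 110,500 + 36,000 = 707,000
  Less exemption 72,000 → base 635,000
  635,000 × 22% = 139,700

Standard income tax:
  175,000 × 8% = 14,000
  385,500 × 18% = 69,390
  → 83,390
  Less rehabilitation credit 25,000 → 58,390

139,700 > 58,390, so the minimum tax is the binding amount.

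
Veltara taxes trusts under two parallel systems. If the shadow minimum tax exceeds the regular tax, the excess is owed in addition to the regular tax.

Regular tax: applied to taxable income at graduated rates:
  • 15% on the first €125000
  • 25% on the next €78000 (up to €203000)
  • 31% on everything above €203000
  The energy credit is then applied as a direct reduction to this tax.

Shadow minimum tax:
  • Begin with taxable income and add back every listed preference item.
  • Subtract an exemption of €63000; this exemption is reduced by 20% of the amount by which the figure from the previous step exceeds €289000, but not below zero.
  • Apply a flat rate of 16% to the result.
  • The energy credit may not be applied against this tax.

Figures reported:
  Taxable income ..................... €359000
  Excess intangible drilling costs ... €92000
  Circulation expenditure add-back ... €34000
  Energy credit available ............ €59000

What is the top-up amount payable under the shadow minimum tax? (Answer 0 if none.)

€46182

Regular tax:
  €125000 × 15% = €18750
  €78000 × 25% = €19500
  €156000 × 31% = €48360
  → €86610
  Less energy credit €59000 → €27610

Shadow minimum tax:
  Adjusted income: €359000 + €92000 + €34000 = €485000
  Exemption: €63000 − 20% × (€485000 − €289000) = €63000 − €39200 = €23800
  Base: €485000 − €23800 = €461200
  €461200 × 16% = €73792

Excess of shadow minimum tax over regular tax: €73792 − €27610 = €46182.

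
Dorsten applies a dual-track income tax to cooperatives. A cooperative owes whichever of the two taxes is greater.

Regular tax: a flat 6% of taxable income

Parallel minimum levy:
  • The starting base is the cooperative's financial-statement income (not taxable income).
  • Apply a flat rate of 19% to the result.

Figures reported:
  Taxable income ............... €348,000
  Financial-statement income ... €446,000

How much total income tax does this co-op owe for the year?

Parallel minimum levy:
  Base (financial-statement income): €446,000
  €446,000 × 19% = €84,740

Regular tax:
  €348,000 × 6% = €20,880

€84,740 > €20,880, so the parallel minimum levy is the binding amount.

€84,740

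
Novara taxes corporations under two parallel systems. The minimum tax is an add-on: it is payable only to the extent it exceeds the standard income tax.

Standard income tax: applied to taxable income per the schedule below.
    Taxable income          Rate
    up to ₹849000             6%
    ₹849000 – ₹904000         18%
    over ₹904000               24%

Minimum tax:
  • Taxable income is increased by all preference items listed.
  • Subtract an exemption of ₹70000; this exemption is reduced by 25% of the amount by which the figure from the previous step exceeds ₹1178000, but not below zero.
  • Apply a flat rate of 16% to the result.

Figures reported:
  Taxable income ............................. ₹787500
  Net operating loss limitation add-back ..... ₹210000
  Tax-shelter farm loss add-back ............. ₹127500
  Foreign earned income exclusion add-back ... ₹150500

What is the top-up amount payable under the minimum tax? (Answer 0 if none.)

Minimum tax:
  Adjusted income: ₹787500 + ₹210000 + ₹127500 + ₹150500 = ₹1275500
  Exemption: ₹70000 − 25% × (₹1275500 − ₹1178000) = ₹70000 − ₹24375 = ₹45625
  Base: ₹1275500 − ₹45625 = ₹1229875
  ₹1229875 × 16% = ₹196780

Standard income tax:
  ₹787500 × 6% = ₹47250

Excess of minimum tax over standard income tax: ₹196780 − ₹47250 = ₹149530.

₹149530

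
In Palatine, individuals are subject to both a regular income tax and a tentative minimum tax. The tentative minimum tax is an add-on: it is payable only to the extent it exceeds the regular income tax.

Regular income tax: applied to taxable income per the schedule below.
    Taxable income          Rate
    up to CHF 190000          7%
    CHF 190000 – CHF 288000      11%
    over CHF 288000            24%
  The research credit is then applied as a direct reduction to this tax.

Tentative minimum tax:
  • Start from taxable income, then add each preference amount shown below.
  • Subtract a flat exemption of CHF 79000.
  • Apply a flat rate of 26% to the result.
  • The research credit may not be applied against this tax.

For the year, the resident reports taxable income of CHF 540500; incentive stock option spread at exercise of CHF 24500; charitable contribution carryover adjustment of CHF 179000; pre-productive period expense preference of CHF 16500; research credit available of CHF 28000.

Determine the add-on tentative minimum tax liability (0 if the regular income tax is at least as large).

Regular income tax:
  CHF 190000 × 7% = CHF 13300
  CHF 98000 × 11% = CHF 10780
  CHF 252500 × 24% = CHF 60600
  → CHF 84680
  Less research credit CHF 28000 → CHF 56680

Tentative minimum tax:
  Adjusted income: CHF 540500 + CHF 24500 + CHF 179000 + CHF 16500 = CHF 760500
  Less exemption CHF 79000 → base CHF 681500
  CHF 681500 × 26% = CHF 177190

Excess of tentative minimum tax over regular income tax: CHF 177190 − CHF 56680 = CHF 120510.

CHF 120510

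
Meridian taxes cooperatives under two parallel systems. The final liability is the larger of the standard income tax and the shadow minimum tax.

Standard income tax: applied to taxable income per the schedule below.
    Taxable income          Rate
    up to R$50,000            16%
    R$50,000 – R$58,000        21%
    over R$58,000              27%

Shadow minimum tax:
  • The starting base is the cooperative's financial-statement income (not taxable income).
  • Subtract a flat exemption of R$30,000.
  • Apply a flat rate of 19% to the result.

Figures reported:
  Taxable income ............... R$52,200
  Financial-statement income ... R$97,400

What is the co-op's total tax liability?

Shadow minimum tax:
  Base (financial-statement income): R$97,400
  Less exemption R$30,000 → base R$67,400
  R$67,400 × 19% = R$12,806

Standard income tax:
  R$50,000 × 16% = R$8,000
  R$2,200 × 21% = R$462
  → R$8,462

R$12,806 > R$8,462, so the shadow minimum tax is the binding amount.

R$12,806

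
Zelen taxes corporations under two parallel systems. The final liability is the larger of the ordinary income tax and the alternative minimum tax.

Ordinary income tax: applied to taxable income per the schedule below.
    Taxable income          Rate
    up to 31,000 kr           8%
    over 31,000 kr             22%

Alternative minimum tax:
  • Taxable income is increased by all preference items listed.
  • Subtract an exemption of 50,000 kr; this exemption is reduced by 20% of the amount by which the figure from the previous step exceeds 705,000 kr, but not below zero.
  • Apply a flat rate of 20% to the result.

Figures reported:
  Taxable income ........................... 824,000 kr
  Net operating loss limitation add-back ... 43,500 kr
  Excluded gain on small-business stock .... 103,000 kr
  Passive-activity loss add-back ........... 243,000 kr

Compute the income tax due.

Ordinary income tax:
  31,000 kr × 8% = 2,480 kr
  793,000 kr × 22% = 174,460 kr
  → 176,940 kr

Alternative minimum tax:
  Adjusted income: 824,000 kr + 43,500 kr + 103,000 kr + 243,000 kr = 1,213,500 kr
  Exemption: 20% × (1,213,500 kr − 705,000 kr) = 101,700 kr ≥ 50,000 kr, so the exemption is fully phased out
  Base: 1,213,500 kr − 0 kr = 1,213,500 kr
  1,213,500 kr × 20% = 242,700 kr

242,700 kr > 176,940 kr, so the alternative minimum tax is the binding amount.

242,700 kr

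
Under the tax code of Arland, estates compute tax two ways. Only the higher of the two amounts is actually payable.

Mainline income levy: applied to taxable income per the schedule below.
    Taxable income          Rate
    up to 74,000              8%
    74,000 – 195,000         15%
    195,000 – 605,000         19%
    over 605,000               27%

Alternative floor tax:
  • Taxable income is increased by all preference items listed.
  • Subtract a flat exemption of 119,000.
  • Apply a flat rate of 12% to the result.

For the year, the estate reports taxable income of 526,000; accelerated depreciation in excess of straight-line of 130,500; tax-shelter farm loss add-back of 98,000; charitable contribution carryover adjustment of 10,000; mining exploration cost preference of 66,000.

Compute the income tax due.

Mainline income levy:
  74,000 × 8% = 5,920
  121,000 × 15% = 18,150
  331,000 × 19% = 62,890
  → 86,960

Alternative floor tax:
  Adjusted income: 526,000 + 130,500 + 98,000 + 10,000 + 66,000 = 830,500
  Less exemption 119,000 → base 711,500
  711,500 × 12% = 85,380

86,960 > 85,380, so the mainline income levy governs.

86,960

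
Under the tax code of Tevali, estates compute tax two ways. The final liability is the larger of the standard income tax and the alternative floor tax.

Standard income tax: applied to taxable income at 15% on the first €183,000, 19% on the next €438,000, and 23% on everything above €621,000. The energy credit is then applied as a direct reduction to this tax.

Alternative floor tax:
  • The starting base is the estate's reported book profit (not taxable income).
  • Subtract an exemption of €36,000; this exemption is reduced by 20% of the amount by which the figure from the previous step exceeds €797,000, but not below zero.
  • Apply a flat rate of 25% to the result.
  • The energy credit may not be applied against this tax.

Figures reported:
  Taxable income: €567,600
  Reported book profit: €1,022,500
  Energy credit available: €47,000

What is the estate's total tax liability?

Standard income tax:
  €183,000 × 15% = €27,450
  €384,600 × 19% = €73,074
  → €100,524
  Less energy credit €47,000 → €53,524

Alternative floor tax:
  Base (reported book profit): €1,022,500
  Exemption: 20% × (€1,022,500 − €797,000) = €45,100 ≥ €36,000, so the exemption is fully phased out
  Base: €1,022,500 − €0 = €1,022,500
  €1,022,500 × 25% = €255,625

€255,625 > €53,524, so the alternative floor tax is the binding amount.

€255,625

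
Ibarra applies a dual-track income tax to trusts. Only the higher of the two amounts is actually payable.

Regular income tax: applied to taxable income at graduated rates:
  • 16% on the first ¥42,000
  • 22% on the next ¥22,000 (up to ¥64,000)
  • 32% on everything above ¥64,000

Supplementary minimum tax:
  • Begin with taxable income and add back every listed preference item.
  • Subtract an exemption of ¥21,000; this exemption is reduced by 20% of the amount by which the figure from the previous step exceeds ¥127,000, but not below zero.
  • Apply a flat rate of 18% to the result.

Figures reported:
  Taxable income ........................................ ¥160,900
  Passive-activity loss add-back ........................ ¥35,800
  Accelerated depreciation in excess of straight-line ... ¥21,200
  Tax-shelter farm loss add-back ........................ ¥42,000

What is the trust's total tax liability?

Supplementary minimum tax:
  Adjusted income: ¥160,900 + ¥35,800 + ¥21,200 + ¥42,000 = ¥259,900
  Exemption: 20% × (¥259,900 − ¥127,000) = ¥26,580 ≥ ¥21,000, so the exemption is fully phased out
  Base: ¥259,900 − ¥0 = ¥259,900
  ¥259,900 × 18% = ¥46,782

Regular income tax:
  ¥42,000 × 16% = ¥6,720
  ¥22,000 × 22% = ¥4,840
  ¥96,900 × 32% = ¥31,008
  → ¥42,568

¥46,782 > ¥42,568, so the supplementary minimum tax is the binding amount.

¥46,782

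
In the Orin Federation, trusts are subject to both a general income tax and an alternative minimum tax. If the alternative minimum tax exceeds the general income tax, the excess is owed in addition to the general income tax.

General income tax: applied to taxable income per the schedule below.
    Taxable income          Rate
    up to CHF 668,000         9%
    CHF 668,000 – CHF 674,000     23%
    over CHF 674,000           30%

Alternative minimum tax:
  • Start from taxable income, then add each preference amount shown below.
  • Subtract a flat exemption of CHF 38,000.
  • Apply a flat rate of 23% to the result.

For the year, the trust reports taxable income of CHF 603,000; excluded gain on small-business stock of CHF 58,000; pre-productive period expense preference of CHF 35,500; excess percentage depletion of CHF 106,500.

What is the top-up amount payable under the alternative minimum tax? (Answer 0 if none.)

General income tax:
  CHF 603,000 × 9% = CHF 54,270

Alternative minimum tax:
  Adjusted income: CHF 603,000 + CHF 58,000 + CHF 35,500 + CHF 106,500 = CHF 803,000
  Less exemption CHF 38,000 → base CHF 765,000
  CHF 765,000 × 23% = CHF 175,950

Excess of alternative minimum tax over general income tax: CHF 175,950 − CHF 54,270 = CHF 121,680.

CHF 121,680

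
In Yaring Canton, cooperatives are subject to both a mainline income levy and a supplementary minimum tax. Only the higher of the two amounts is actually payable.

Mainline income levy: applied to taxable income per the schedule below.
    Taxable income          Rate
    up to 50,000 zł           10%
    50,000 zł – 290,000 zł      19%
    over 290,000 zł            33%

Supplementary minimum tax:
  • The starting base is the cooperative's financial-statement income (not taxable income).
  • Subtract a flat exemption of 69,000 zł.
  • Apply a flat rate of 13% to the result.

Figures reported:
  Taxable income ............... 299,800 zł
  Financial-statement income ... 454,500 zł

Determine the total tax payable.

Supplementary minimum tax:
  Base (financial-statement income): 454,500 zł
  Less exemption 69,000 zł → base 385,500 zł
  385,500 zł × 13% = 50,115 zł

Mainline income levy:
  50,000 zł × 10% = 5,000 zł
  240,000 zł × 19% = 45,600 zł
  9,800 zł × 33% = 3,234 zł
  → 53,834 zł

53,834 zł > 50,115 zł, so the mainline income levy governs.

53,834 zł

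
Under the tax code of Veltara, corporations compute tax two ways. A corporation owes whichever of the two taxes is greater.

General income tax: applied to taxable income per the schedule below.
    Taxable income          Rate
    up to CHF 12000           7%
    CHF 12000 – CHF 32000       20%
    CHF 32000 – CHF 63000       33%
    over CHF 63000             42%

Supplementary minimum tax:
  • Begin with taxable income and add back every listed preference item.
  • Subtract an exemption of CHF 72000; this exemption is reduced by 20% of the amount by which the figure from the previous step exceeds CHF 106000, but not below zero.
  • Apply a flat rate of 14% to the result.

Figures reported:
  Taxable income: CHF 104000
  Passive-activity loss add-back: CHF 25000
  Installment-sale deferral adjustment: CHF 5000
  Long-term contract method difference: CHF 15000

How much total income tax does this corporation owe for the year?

CHF 32290

Supplementary minimum tax:
  Adjusted income: CHF 104000 + CHF 25000 + CHF 5000 + CHF 15000 = CHF 149000
  Exemption: CHF 72000 − 20% × (CHF 149000 − CHF 106000) = CHF 72000 − CHF 8600 = CHF 63400
  Base: CHF 149000 − CHF 63400 = CHF 85600
  CHF 85600 × 14% = CHF 11984

General income tax:
  CHF 12000 × 7% = CHF 840
  CHF 20000 × 20% = CHF 4000
  CHF 31000 × 33% = CHF 10230
  CHF 41000 × 42% = CHF 17220
  → CHF 32290

CHF 32290 > CHF 11984, so the general income tax governs.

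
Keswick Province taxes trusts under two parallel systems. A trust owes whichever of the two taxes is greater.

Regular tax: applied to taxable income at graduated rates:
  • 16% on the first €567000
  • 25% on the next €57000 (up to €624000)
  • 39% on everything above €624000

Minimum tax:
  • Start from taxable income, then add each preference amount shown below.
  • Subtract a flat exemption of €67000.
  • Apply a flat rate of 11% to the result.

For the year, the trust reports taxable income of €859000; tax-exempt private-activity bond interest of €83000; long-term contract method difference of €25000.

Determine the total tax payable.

Minimum tax:
  Adjusted income: €859000 + €83000 + €25000 = €967000
  Less exemption €67000 → base €900000
  €900000 × 11% = €99000

Regular tax:
  €567000 × 16% = €90720
  €57000 × 25% = €14250
  €235000 × 39% = €91650
  → €196620

€196620 > €99000, so the regular tax governs.

€196620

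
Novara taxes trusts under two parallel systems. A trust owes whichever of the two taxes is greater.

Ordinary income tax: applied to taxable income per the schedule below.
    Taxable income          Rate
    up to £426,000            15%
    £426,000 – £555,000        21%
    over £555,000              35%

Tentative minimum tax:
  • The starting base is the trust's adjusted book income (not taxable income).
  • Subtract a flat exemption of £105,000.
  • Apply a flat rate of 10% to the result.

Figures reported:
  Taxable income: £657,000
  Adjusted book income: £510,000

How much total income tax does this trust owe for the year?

£126,690

Ordinary income tax:
  £426,000 × 15% = £63,900
  £129,000 × 21% = £27,090
  £102,000 × 35% = £35,700
  → £126,690

Tentative minimum tax:
  Base (adjusted book income): £510,000
  Less exemption £105,000 → base £405,000
  £405,000 × 10% = £40,500

£126,690 > £40,500, so the ordinary income tax governs.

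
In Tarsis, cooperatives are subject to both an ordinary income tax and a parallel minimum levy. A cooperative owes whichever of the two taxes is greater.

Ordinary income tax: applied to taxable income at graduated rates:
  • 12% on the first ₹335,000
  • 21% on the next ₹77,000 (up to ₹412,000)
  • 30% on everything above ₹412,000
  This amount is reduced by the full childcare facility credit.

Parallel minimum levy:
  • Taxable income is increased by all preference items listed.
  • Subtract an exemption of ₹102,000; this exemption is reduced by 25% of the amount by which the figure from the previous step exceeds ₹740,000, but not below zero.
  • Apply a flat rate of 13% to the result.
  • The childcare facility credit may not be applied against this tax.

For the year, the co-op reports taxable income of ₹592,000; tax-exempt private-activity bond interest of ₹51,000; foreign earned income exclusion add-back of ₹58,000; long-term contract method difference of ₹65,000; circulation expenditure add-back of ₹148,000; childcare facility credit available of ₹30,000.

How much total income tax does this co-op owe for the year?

Parallel minimum levy:
  Adjusted income: ₹592,000 + ₹51,000 + ₹58,000 + ₹65,000 + ₹148,000 = ₹914,000
  Exemption: ₹102,000 − 25% × (₹914,000 − ₹740,000) = ₹102,000 − ₹43,500 = ₹58,500
  Base: ₹914,000 − ₹58,500 = ₹855,500
  ₹855,500 × 13% = ₹111,215

Ordinary income tax:
  ₹335,000 × 12% = ₹40,200
  ₹77,000 × 21% = ₹16,170
  ₹180,000 × 30% = ₹54,000
  → ₹110,370
  Less childcare facility credit ₹30,000 → ₹80,370

₹111,215 > ₹80,370, so the parallel minimum levy is the binding amount.

₹111,215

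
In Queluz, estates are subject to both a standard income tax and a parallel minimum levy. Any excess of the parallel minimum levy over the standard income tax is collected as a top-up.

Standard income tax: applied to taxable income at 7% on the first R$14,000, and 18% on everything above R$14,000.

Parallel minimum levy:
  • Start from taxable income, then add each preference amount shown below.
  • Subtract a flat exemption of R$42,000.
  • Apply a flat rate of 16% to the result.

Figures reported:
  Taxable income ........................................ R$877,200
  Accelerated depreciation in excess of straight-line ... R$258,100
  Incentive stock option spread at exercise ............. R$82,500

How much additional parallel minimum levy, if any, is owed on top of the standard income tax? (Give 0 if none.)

Parallel minimum levy:
  Adjusted income: R$877,200 + R$258,100 + R$82,500 = R$1,217,800
  Less exemption R$42,000 → base R$1,175,800
  R$1,175,800 × 16% = R$188,128

Standard income tax:
  R$14,000 × 7% = R$980
  R$863,200 × 18% = R$155,376
  → R$156,356

Excess of parallel minimum levy over standard income tax: R$188,128 − R$156,356 = R$31,772.

R$31,772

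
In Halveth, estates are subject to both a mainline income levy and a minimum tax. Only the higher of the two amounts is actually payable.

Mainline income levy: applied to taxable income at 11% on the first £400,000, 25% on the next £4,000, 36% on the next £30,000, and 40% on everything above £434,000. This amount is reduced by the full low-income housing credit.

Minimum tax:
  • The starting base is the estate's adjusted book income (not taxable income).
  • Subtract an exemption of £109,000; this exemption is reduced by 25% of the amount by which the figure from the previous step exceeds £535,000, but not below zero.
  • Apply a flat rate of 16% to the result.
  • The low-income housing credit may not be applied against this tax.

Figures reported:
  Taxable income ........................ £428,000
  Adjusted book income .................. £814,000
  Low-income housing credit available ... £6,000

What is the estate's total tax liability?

Mainline income levy:
  £400,000 × 11% = £44,000
  £4,000 × 25% = £1,000
  £24,000 × 36% = £8,640
  → £53,640
  Less low-income housing credit £6,000 → £47,640

Minimum tax:
  Base (adjusted book income): £814,000
  Exemption: £109,000 − 25% × (£814,000 − £535,000) = £109,000 − £69,750 = £39,250
  Base: £814,000 − £39,250 = £774,750
  £774,750 × 16% = £123,960

£123,960 > £47,640, so the minimum tax is the binding amount.

£123,960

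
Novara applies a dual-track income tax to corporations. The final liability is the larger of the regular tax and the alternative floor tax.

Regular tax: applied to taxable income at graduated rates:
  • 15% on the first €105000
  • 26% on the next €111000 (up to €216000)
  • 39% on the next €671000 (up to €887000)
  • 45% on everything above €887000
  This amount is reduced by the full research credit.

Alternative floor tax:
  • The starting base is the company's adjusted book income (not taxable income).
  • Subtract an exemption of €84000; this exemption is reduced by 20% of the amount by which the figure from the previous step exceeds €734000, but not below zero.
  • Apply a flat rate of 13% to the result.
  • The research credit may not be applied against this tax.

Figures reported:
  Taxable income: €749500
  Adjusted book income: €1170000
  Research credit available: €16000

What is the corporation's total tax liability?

Alternative floor tax:
  Base (adjusted book income): €1170000
  Exemption: 20% × (€1170000 − €734000) = €87200 ≥ €84000, so the exemption is fully phased out
  Base: €1170000 − €0 = €1170000
  €1170000 × 13% = €152100

Regular tax:
  €105000 × 15% = €15750
  €111000 × 26% = €28860
  €533500 × 39% = €208065
  → €252675
  Less research credit €16000 → €236675

€236675 > €152100, so the regular tax governs.

€236675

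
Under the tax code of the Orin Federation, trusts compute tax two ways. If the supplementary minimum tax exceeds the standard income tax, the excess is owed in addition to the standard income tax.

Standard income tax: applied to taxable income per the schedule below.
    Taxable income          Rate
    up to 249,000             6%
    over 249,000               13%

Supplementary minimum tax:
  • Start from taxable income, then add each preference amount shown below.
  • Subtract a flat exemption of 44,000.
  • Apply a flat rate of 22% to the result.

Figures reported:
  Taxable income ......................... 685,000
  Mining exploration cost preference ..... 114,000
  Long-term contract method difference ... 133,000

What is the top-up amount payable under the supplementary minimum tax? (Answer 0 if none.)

Standard income tax:
  249,000 × 6% = 14,940
  436,000 × 13% = 56,680
  → 71,620

Supplementary minimum tax:
  Adjusted income: 685,000 + 114,000 + 133,000 = 932,000
  Less exemption 44,000 → base 888,000
  888,000 × 22% = 195,360

Excess of supplementary minimum tax over standard income tax: 195,360 − 71,620 = 123,740.

123,740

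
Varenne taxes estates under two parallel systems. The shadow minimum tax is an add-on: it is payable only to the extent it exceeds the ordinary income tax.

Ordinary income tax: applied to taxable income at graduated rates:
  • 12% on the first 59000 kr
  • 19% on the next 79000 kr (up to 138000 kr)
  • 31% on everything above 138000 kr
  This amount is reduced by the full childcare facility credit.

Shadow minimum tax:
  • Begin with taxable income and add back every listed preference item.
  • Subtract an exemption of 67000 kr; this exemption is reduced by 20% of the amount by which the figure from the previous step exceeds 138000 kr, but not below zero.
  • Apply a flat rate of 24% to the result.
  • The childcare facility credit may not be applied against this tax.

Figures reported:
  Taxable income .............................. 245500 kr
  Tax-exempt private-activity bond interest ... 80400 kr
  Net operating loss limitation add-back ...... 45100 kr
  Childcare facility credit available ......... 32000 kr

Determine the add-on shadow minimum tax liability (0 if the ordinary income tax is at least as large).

60729 kr

Shadow minimum tax:
  Adjusted income: 245500 kr + 80400 kr + 45100 kr = 371000 kr
  Exemption: 67000 kr − 20% × (371000 kr − 138000 kr) = 67000 kr − 46600 kr = 20400 kr
  Base: 371000 kr − 20400 kr = 350600 kr
  350600 kr × 24% = 84144 kr

Ordinary income tax:
  59000 kr × 12% = 7080 kr
  79000 kr × 19% = 15010 kr
  107500 kr × 31% = 33325 kr
  → 55415 kr
  Less childcare facility credit 32000 kr → 23415 kr

Excess of shadow minimum tax over ordinary income tax: 84144 kr − 23415 kr = 60729 kr.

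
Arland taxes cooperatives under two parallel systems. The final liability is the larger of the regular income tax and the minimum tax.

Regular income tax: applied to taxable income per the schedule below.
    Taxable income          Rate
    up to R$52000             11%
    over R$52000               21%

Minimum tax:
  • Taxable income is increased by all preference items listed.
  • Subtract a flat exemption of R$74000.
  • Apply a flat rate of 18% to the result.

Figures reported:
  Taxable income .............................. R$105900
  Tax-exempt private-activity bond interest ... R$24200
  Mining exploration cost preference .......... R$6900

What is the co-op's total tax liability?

Minimum tax:
  Adjusted income: R$105900 + R$24200 + R$6900 = R$137000
  Less exemption R$74000 → base R$63000
  R$63000 × 18% = R$11340

Regular income tax:
  R$52000 × 11% = R$5720
  R$53900 × 21% = R$11319
  → R$17039

R$17039 > R$11340, so the regular income tax governs.

R$17039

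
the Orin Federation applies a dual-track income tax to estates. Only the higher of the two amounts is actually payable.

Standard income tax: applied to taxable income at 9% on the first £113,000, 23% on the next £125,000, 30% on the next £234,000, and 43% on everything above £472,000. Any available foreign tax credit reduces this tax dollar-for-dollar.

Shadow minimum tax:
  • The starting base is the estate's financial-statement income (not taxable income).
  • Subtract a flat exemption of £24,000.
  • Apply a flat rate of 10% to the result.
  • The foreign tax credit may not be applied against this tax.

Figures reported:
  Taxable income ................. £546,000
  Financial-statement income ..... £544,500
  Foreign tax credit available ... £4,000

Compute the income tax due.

Shadow minimum tax:
  Base (financial-statement income): £544,500
  Less exemption £24,000 → base £520,500
  £520,500 × 10% = £52,050

Standard income tax:
  £113,000 × 9% = £10,170
  £125,000 × 23% = £28,750
  £234,000 × 30% = £70,200
  £74,000 × 43% = £31,820
  → £140,940
  Less foreign tax credit £4,000 → £136,940

£136,940 > £52,050, so the standard income tax governs.

£136,940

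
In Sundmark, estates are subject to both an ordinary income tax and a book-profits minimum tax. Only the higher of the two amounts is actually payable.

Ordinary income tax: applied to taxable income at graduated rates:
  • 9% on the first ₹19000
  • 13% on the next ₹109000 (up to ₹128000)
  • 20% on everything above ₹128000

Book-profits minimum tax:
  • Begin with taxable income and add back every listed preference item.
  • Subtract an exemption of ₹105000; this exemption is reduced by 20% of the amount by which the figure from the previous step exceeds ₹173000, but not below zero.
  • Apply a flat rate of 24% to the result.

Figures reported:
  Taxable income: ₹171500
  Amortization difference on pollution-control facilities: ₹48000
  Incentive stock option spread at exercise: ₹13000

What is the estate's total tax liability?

Book-profits minimum tax:
  Adjusted income: ₹171500 + ₹48000 + ₹13000 = ₹232500
  Exemption: ₹105000 − 20% × (₹232500 − ₹173000) = ₹105000 − ₹11900 = ₹93100
  Base: ₹232500 − ₹93100 = ₹139400
  ₹139400 × 24% = ₹33456

Ordinary income tax:
  ₹19000 × 9% = ₹1710
  ₹109000 × 13% = ₹14170
  ₹43500 × 20% = ₹8700
  → ₹24580

₹33456 > ₹24580, so the book-profits minimum tax is the binding amount.

₹33456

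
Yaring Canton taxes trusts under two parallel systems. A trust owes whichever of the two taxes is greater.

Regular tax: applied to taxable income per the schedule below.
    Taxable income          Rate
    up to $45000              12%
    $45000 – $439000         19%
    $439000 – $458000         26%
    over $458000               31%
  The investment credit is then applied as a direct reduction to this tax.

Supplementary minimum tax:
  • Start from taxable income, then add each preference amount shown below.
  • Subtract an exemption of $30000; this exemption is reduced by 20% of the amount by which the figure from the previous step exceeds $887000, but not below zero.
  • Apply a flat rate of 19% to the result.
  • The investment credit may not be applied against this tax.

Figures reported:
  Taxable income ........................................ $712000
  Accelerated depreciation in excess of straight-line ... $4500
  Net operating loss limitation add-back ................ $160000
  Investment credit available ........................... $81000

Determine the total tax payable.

Regular tax:
  $45000 × 12% = $5400
  $394000 × 19% = $74860
  $19000 × 26% = $4940
  $254000 × 31% = $78740
  → $163940
  Less investment credit $81000 → $82940

Supplementary minimum tax:
  Adjusted income: $712000 + $4500 + $160000 = $876500
  Exemption: $876500 ≤ $887000, so full $30000 applies
  Base: $876500 − $30000 = $846500
  $846500 × 19% = $160835

$160835 > $82940, so the supplementary minimum tax is the binding amount.

$160835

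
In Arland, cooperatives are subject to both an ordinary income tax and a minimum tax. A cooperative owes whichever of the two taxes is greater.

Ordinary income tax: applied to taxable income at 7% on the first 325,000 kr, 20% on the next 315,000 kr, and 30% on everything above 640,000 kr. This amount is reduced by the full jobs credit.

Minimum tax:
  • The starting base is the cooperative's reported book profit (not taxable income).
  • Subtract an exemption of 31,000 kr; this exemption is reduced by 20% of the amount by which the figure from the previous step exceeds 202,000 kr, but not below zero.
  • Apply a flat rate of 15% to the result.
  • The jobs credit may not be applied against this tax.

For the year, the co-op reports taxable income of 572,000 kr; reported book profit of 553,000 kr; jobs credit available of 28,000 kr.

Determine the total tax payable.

Ordinary income tax:
  325,000 kr × 7% = 22,750 kr
  247,000 kr × 20% = 49,400 kr
  → 72,150 kr
  Less jobs credit 28,000 kr → 44,150 kr

Minimum tax:
  Base (reported book profit): 553,000 kr
  Exemption: 20% × (553,000 kr − 202,000 kr) = 70,200 kr ≥ 31,000 kr, so the exemption is fully phased out
  Base: 553,000 kr − 0 kr = 553,000 kr
  553,000 kr × 15% = 82,950 kr

82,950 kr > 44,150 kr, so the minimum tax is the binding amount.

82,950 kr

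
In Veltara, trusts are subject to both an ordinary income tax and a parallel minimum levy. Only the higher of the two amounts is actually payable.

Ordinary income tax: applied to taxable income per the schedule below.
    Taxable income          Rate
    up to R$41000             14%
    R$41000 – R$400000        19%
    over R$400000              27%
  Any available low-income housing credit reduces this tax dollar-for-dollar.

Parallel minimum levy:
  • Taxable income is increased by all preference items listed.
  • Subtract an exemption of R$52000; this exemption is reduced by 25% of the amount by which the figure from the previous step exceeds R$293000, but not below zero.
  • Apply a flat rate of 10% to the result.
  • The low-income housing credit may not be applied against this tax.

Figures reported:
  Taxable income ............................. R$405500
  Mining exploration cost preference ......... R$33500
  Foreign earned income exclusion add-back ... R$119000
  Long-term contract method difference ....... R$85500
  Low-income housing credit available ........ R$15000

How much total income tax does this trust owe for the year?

Ordinary income tax:
  R$41000 × 14% = R$5740
  R$359000 × 19% = R$68210
  R$5500 × 27% = R$1485
  → R$75435
  Less low-income housing credit R$15000 → R$60435

Parallel minimum levy:
  Adjusted income: R$405500 + R$33500 + R$119000 + R$85500 = R$643500
  Exemption: 25% × (R$643500 − R$293000) = R$87625 ≥ R$52000, so the exemption is fully phased out
  Base: R$643500 − R$0 = R$643500
  R$643500 × 10% = R$64350

R$64350 > R$60435, so the parallel minimum levy is the binding amount.

R$64350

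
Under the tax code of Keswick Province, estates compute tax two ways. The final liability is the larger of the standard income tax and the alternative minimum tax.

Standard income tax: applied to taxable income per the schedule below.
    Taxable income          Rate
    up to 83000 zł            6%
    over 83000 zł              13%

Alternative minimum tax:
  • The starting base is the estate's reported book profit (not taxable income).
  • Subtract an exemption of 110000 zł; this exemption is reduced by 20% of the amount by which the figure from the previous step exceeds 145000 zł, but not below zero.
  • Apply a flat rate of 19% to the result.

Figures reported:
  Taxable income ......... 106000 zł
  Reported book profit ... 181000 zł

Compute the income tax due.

Alternative minimum tax:
  Base (reported book profit): 181000 zł
  Exemption: 110000 zł − 20% × (181000 zł − 145000 zł) = 110000 zł − 7200 zł = 102800 zł
  Base: 181000 zł − 102800 zł = 78200 zł
  78200 zł × 19% = 14858 zł

Standard income tax:
  83000 zł × 6% = 4980 zł
  23000 zł × 13% = 2990 zł
  → 7970 zł

14858 zł > 7970 zł, so the alternative minimum tax is the binding amount.

14858 zł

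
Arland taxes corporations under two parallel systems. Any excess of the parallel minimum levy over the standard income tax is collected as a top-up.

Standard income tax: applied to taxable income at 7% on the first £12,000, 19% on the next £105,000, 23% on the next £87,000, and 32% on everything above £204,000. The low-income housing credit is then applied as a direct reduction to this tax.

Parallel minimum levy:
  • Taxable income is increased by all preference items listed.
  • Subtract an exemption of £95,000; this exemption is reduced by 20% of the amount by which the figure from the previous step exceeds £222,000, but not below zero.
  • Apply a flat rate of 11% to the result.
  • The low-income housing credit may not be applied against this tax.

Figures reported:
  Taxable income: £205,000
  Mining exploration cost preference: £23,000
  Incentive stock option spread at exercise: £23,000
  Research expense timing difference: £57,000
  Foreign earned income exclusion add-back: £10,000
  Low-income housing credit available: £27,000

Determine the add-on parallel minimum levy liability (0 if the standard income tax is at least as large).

£12,522

Parallel minimum levy:
  Adjusted income: £205,000 + £23,000 + £23,000 + £57,000 + £10,000 = £318,000
  Exemption: £95,000 − 20% × (£318,000 − £222,000) = £95,000 − £19,200 = £75,800
  Base: £318,000 − £75,800 = £242,200
  £242,200 × 11% = £26,642

Standard income tax:
  £12,000 × 7% = £840
  £105,000 × 19% = £19,950
  £87,000 × 23% = £20,010
  £1,000 × 32% = £320
  → £41,120
  Less low-income housing credit £27,000 → £14,120

Excess of parallel minimum levy over standard income tax: £26,642 − £14,120 = £12,522.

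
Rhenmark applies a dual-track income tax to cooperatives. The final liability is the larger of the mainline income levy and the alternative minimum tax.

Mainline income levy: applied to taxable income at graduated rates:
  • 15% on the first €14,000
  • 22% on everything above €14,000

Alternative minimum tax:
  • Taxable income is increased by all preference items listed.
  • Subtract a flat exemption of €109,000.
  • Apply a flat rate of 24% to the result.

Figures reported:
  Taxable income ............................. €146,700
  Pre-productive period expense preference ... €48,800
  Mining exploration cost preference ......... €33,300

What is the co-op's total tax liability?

Mainline income levy:
  €14,000 × 15% = €2,100
  €132,700 × 22% = €29,194
  → €31,294

Alternative minimum tax:
  Adjusted income: €146,700 + €48,800 + €33,300 = €228,800
  Less exemption €109,000 → base €119,800
  €119,800 × 24% = €28,752

€31,294 > €28,752, so the mainline income levy governs.

€31,294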